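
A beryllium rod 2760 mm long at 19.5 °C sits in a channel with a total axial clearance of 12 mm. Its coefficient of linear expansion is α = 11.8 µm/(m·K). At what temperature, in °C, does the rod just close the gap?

388 °C

α·L₀·ΔT = 12.0 mm ⇒ ΔT = 12.0 / (11.8×10⁻⁶ × 2760.0) = 368.5 K.
T = 19.5 + 368.5 = 388.0 °C.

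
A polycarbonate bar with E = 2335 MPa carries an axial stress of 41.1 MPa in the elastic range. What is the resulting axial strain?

0.0176

E = 2335 MPa = 2.335 GPa = 2335 MPa.
ε = σ/E = 41.1 / 2335 = 0.0176.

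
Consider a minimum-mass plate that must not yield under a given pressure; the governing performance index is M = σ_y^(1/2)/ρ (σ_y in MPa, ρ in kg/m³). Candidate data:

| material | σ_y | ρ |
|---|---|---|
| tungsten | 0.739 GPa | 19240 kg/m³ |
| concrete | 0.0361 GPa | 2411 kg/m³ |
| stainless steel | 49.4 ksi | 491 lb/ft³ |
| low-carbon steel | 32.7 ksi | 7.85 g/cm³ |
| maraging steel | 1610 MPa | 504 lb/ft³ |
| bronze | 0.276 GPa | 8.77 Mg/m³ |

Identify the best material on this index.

After converting to SI:
  tungsten: σ_y = 739.0 MPa, ρ = 19240 kg/m³
  concrete: σ_y = 36.10 MPa, ρ = 2411 kg/m³
  stainless steel: σ_y = 340.6 MPa, ρ = 7865 kg/m³
  low-carbon steel: σ_y = 225.5 MPa, ρ = 7850 kg/m³
  maraging steel: σ_y = 1610 MPa, ρ = 8073 kg/m³
  bronze: σ_y = 276.0 MPa, ρ = 8770 kg/m³
  maraging steel: M = 4.97×10⁻³
  concrete: M = 2.49×10⁻³
  stainless steel: M = 2.35×10⁻³
  low-carbon steel: M = 1.91×10⁻³
  bronze: M = 1.89×10⁻³
  tungsten: M = 1.41×10⁻³
Maraging steel ranks first.

maraging steel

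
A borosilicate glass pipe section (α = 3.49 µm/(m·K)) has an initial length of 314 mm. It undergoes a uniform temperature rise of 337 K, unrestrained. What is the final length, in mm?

314.37 mm

ΔL = α·L₀·ΔT = 3.49×10⁻⁶ × 314 mm × 337.0 K = 0.369 mm.
L = L₀ + ΔL = 314 + 0.369 = 314.37 mm.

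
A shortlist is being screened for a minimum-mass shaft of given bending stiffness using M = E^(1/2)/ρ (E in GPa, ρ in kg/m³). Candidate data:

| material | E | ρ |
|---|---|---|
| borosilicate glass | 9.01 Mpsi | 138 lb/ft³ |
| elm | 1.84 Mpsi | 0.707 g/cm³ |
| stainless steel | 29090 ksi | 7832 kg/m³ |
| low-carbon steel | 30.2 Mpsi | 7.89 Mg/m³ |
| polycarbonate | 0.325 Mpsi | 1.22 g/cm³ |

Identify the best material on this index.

elm

Convert each candidate to consistent units, then evaluate M:
  borosilicate glass: E = 62.12 GPa, ρ = 2211 kg/m³
  elm: E = 12.69 GPa, ρ = 707.0 kg/m³
  stainless steel: E = 200.6 GPa, ρ = 7832 kg/m³
  low-carbon steel: E = 208.2 GPa, ρ = 7890 kg/m³
  polycarbonate: E = 2.241 GPa, ρ = 1220 kg/m³
  elm: M = 5.04×10⁻³
  borosilicate glass: M = 3.57×10⁻³
  low-carbon steel: M = 1.83×10⁻³
  stainless steel: M = 1.81×10⁻³
  polycarbonate: M = 1.23×10⁻³
Elm ranks first.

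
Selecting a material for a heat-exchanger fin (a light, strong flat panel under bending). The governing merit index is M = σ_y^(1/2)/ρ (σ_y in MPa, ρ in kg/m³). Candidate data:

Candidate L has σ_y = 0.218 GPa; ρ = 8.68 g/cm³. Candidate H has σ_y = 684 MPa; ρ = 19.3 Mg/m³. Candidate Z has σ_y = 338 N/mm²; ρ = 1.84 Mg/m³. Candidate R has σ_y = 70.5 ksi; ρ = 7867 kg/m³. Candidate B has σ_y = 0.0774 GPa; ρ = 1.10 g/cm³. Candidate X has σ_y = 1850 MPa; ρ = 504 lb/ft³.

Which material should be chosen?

candidate Z

Putting every candidate on a common basis:
  candidate L: σ_y = 218.0 MPa, ρ = 8680 kg/m³
  candidate H: σ_y = 684.0 MPa, ρ = 19300 kg/m³
  candidate Z: σ_y = 338.0 MPa, ρ = 1840 kg/m³
  candidate R: σ_y = 486.1 MPa, ρ = 7867 kg/m³
  candidate B: σ_y = 77.40 MPa, ρ = 1100 kg/m³
  candidate X: σ_y = 1850 MPa, ρ = 8073 kg/m³
  candidate Z: M = 9.99×10⁻³
  candidate B: M = 8.00×10⁻³
  candidate X: M = 5.33×10⁻³
  candidate R: M = 2.80×10⁻³
  candidate L: M = 1.70×10⁻³
  candidate H: M = 1.36×10⁻³
Highest index: candidate Z.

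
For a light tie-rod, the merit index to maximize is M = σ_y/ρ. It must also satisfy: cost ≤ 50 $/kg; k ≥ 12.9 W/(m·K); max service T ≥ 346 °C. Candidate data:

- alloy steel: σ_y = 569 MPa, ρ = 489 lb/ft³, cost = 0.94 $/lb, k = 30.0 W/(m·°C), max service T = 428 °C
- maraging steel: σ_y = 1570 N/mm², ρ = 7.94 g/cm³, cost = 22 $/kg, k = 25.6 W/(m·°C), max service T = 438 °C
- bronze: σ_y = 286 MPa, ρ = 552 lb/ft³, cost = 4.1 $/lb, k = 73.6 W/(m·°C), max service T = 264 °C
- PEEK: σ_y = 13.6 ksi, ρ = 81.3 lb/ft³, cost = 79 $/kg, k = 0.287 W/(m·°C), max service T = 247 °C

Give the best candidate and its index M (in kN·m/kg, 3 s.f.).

maraging steel, M = 198 kN·m/kg

Screen on constraints: cost ≤ 50 $/kg; k ≥ 12.9 W/(m·K); max service T ≥ 346 °C. Survivors: alloy steel, maraging steel.
Putting every candidate on a common basis:
  alloy steel: σ_y = 569.0 MPa, ρ = 7833 kg/m³
  maraging steel: σ_y = 1570 MPa, ρ = 7940 kg/m³
  maraging steel: M = 198 kN·m/kg
  alloy steel: M = 72.6 kN·m/kg
Highest index: maraging steel.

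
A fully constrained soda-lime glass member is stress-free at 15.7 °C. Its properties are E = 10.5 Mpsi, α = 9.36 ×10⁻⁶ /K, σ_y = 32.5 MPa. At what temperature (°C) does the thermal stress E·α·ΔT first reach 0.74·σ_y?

E = 10.5 Mpsi = 72.39 GPa.
E·α·ΔT = 24.05 MPa ⇒ ΔT = 24.05 / (72.39×10³ × 9.36×10⁻⁶) = 35.49 K.
T = 15.7 + 35.49 = 51.19 °C.

51.2 °C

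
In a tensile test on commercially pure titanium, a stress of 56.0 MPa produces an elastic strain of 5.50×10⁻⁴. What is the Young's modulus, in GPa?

E = σ/ε = 56.0 MPa / 5.50×10⁻⁴ = 101800 MPa = 102 GPa.

102 GPa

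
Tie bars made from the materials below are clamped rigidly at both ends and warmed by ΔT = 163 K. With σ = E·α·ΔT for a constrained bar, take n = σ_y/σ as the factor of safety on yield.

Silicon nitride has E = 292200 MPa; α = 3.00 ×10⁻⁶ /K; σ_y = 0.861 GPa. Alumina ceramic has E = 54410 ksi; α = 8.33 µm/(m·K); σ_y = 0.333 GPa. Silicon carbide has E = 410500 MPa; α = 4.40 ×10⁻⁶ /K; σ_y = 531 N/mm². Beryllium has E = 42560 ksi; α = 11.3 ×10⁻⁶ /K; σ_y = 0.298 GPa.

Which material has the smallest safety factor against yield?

Per material, after unit conversion:
  silicon nitride: E = 292.2, α = 3.00, σ_y = 861.0 → σ = 143 MPa, n = 6.03
  alumina ceramic: E = 375.1, α = 8.33, σ_y = 333.0 → σ = 509 MPa, n = 0.654
  silicon carbide: E = 410.5, α = 4.40, σ_y = 531.0 → σ = 294 MPa, n = 1.80
  beryllium: E = 293.4, α = 11.3, σ_y = 298.0 → σ = 540 MPa, n = 0.551
The minimum is beryllium at n = 0.551.

beryllium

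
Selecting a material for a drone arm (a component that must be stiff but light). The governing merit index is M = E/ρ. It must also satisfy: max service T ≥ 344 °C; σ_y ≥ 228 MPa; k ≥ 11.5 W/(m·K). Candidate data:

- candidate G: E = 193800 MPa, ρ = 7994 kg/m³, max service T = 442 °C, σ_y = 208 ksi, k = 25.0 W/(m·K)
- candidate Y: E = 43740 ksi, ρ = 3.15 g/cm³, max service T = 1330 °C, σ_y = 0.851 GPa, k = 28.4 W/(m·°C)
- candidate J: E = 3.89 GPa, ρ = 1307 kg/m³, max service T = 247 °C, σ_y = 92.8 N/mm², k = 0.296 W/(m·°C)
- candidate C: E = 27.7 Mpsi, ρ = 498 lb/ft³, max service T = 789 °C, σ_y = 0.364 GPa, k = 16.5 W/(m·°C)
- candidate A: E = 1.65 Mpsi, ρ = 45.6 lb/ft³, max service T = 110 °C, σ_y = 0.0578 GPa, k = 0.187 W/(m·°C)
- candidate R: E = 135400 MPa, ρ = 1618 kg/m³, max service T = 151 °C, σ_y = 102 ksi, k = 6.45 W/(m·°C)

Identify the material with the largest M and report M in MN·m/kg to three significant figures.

Screen on constraints: max service T ≥ 344 °C; σ_y ≥ 228 MPa; k ≥ 11.5 W/(m·K). Survivors: candidate G, candidate Y, candidate C.
In SI units:
  candidate G: E = 193.8 GPa, ρ = 7994 kg/m³
  candidate Y: E = 301.6 GPa, ρ = 3150 kg/m³
  candidate C: E = 191.0 GPa, ρ = 7977 kg/m³
  candidate Y: M = 95.7 MN·m/kg
  candidate G: M = 24.2 MN·m/kg
  candidate C: M = 23.9 MN·m/kg
Highest index: candidate Y.

candidate Y, M = 95.7 MN·m/kg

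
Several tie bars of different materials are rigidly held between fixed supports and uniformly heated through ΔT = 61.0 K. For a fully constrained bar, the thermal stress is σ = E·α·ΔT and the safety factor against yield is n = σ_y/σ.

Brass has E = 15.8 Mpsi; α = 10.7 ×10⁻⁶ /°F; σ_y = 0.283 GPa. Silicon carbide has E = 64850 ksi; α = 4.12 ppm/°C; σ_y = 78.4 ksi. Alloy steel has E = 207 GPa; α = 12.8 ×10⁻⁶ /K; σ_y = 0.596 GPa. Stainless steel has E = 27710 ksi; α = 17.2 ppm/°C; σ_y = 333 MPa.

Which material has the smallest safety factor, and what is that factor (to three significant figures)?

In consistent units (E in GPa, α in ×10⁻⁶/K, σ_y in MPa):
  brass: E = 108.9, α = 19.3, σ_y = 283.0 → σ = 128 MPa, n = 2.21
  silicon carbide: E = 447.1, α = 4.12, σ_y = 540.5 → σ = 112 MPa, n = 4.81
  alloy steel: E = 207.0, α = 12.8, σ_y = 596.0 → σ = 162 MPa, n = 3.69
  stainless steel: E = 191.1, α = 17.2, σ_y = 333.0 → σ = 200 MPa, n = 1.66
The minimum is stainless steel at n = 1.66.

stainless steel, n = 1.66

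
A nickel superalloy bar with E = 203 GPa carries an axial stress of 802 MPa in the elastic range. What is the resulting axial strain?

ε = σ/E = 802 / 203000 = 3.95×10⁻³.

3.95×10⁻³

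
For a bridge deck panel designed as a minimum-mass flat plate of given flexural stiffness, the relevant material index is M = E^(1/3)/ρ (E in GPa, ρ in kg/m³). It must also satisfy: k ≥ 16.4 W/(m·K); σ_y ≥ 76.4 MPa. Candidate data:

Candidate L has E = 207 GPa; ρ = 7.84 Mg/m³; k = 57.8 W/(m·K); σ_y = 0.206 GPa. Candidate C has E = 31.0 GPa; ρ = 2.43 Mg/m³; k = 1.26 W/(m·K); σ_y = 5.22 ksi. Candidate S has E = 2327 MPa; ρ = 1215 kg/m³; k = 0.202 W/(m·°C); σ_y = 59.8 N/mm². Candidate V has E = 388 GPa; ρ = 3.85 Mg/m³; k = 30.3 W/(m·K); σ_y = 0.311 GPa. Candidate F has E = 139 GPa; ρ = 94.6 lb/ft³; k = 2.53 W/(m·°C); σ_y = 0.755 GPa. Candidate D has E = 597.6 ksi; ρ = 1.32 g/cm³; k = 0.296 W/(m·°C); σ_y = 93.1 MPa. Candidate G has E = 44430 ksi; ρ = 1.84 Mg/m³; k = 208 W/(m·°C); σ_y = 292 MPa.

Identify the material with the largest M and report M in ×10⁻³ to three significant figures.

candidate G, M = 3.66×10⁻³

Screen on constraints: k ≥ 16.4 W/(m·K); σ_y ≥ 76.4 MPa. Survivors: candidate L, candidate V, candidate G.
In SI units:
  candidate L: E = 207.0 GPa, ρ = 7840 kg/m³
  candidate V: E = 388.0 GPa, ρ = 3850 kg/m³
  candidate G: E = 306.3 GPa, ρ = 1840 kg/m³
  candidate G: M = 3.66×10⁻³
  candidate V: M = 1.89×10⁻³
  candidate L: M = 0.755×10⁻³
Highest index: candidate G.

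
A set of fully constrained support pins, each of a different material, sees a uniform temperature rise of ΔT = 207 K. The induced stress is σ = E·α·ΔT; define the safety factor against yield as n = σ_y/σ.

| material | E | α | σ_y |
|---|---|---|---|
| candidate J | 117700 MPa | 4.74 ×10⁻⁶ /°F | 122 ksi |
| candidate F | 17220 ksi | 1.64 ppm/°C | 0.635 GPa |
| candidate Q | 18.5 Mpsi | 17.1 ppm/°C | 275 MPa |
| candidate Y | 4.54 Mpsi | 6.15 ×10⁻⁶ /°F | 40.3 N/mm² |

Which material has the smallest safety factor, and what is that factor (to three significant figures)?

candidate Y, n = 0.562

Converting E to GPa, α to ×10⁻⁶/K, σ_y to MPa, then σ and n for each:
  candidate J: E = 117.7, α = 8.53, σ_y = 841.2 → σ = 208 MPa, n = 4.05
  candidate F: E = 118.7, α = 1.64, σ_y = 635.0 → σ = 40.3 MPa, n = 15.8
  candidate Q: E = 127.6, α = 17.1, σ_y = 275.0 → σ = 451 MPa, n = 0.609
  candidate Y: E = 31.30, α = 11.1, σ_y = 40.30 → σ = 71.7 MPa, n = 0.562
Smallest n: candidate Y with n = 0.562.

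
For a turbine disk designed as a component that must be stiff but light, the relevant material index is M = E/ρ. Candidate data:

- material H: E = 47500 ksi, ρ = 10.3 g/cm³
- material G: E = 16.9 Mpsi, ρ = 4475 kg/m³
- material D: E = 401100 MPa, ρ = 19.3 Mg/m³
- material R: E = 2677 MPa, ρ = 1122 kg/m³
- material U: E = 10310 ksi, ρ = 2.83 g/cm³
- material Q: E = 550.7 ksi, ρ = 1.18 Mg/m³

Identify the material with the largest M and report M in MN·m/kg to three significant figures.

After converting to SI:
  material H: E = 327.5 GPa, ρ = 10300 kg/m³
  material G: E = 116.5 GPa, ρ = 4475 kg/m³
  material D: E = 401.1 GPa, ρ = 19300 kg/m³
  material R: E = 2.677 GPa, ρ = 1122 kg/m³
  material U: E = 71.08 GPa, ρ = 2830 kg/m³
  material Q: E = 3.797 GPa, ρ = 1180 kg/m³
  material H: M = 31.8 MN·m/kg
  material G: M = 26.0 MN·m/kg
  material U: M = 25.1 MN·m/kg
  material D: M = 20.8 MN·m/kg
  material Q: M = 3.22 MN·m/kg
  material R: M = 2.39 MN·m/kg
Highest index: material H.

material H, M = 31.8 MN·m/kg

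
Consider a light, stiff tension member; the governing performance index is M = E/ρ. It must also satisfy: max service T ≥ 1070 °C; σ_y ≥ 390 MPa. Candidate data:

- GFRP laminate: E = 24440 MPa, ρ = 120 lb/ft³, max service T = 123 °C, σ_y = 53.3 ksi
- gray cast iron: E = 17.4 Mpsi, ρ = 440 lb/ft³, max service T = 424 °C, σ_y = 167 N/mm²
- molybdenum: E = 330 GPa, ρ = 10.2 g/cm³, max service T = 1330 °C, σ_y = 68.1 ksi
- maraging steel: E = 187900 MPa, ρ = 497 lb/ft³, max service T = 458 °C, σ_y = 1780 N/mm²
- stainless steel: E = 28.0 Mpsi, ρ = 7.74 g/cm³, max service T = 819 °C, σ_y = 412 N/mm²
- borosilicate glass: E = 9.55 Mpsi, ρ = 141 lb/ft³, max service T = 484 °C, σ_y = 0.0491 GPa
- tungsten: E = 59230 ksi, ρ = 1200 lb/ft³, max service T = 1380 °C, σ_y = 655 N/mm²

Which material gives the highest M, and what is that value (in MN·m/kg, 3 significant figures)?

Screen on constraints: max service T ≥ 1070 °C; σ_y ≥ 390 MPa. Survivors: molybdenum, tungsten.
In SI units:
  molybdenum: E = 330.0 GPa, ρ = 10200 kg/m³
  tungsten: E = 408.4 GPa, ρ = 19220 kg/m³
  molybdenum: M = 32.4 MN·m/kg
  tungsten: M = 21.2 MN·m/kg
Molybdenum has the largest M.

molybdenum, M = 32.4 MN·m/kg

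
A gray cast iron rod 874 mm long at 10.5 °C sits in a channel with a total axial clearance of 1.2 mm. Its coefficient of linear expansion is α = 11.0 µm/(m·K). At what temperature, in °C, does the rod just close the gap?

α·L₀·ΔT = 1.2 mm ⇒ ΔT = 1.2 / (11.0×10⁻⁶ × 874.0) = 124.8 K.
T = 10.5 + 124.8 = 135.3 °C.

135 °C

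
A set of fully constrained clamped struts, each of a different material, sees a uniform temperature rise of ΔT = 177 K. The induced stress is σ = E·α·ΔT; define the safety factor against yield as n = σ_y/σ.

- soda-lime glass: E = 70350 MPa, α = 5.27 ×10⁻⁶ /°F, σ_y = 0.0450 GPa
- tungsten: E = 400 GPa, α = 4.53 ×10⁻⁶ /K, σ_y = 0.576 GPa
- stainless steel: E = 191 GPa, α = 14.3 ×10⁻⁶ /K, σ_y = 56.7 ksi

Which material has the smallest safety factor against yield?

soda-lime glass

With everything in SI (GPa, ×10⁻⁶/K, MPa):
  soda-lime glass: E = 70.35, α = 9.49, σ_y = 45.00 → σ = 118 MPa, n = 0.381
  tungsten: E = 400.0, α = 4.53, σ_y = 576.0 → σ = 321 MPa, n = 1.80
  stainless steel: E = 191.0, α = 14.3, σ_y = 390.9 → σ = 483 MPa, n = 0.809
Smallest n: soda-lime glass with n = 0.381.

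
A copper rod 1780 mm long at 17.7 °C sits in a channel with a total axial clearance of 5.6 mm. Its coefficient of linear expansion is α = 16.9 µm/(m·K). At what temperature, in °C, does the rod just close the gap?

204 °C

α·L₀·ΔT = 5.6 mm ⇒ ΔT = 5.6 / (16.9×10⁻⁶ × 1780.0) = 186.2 K.
T = 17.7 + 186.2 = 203.9 °C.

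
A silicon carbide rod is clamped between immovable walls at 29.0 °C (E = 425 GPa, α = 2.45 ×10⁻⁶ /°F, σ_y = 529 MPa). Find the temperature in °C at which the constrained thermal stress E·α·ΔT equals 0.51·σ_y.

α = 2.45×10⁻⁶/°F × 9/5 = 4.41×10⁻⁶/K.
E·α·ΔT = 269.8 MPa ⇒ ΔT = 269.8 / (425.0×10³ × 4.41×10⁻⁶) = 143.9 K.
T = 29.0 + 143.9 = 172.9 °C.

173 °C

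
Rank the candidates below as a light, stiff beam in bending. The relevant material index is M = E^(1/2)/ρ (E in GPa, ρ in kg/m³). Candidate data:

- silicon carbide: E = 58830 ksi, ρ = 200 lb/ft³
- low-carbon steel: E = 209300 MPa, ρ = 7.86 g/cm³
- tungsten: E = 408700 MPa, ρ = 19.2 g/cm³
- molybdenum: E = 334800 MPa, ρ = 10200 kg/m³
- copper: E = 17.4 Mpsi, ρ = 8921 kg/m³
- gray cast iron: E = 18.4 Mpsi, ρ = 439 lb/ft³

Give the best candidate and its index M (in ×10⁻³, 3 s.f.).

silicon carbide, M = 6.29×10⁻³

After converting to SI:
  silicon carbide: E = 405.6 GPa, ρ = 3204 kg/m³
  low-carbon steel: E = 209.3 GPa, ρ = 7860 kg/m³
  tungsten: E = 408.7 GPa, ρ = 19200 kg/m³
  molybdenum: E = 334.8 GPa, ρ = 10200 kg/m³
  copper: E = 120.0 GPa, ρ = 8921 kg/m³
  gray cast iron: E = 126.9 GPa, ρ = 7032 kg/m³
  silicon carbide: M = 6.29×10⁻³
  low-carbon steel: M = 1.84×10⁻³
  molybdenum: M = 1.79×10⁻³
  gray cast iron: M = 1.60×10⁻³
  copper: M = 1.23×10⁻³
  tungsten: M = 1.05×10⁻³
Silicon carbide has the largest M.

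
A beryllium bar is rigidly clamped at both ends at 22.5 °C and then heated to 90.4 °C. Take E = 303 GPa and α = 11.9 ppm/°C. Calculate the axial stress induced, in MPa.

245 MPa

ΔT = 67.90 K. Constrained thermal stress σ = E·α·ΔT = 303.0×10³ MPa × 11.9×10⁻⁶ × 67.90 = 245 MPa (compressive).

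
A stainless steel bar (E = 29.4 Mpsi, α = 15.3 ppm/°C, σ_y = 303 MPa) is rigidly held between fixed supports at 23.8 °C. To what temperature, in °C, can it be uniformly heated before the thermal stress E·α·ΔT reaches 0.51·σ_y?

73.6 °C

E = 29.4 Mpsi = 202.7 GPa.
E·α·ΔT = 154.5 MPa ⇒ ΔT = 154.5 / (202.7×10³ × 15.3×10⁻⁶) = 49.83 K.
T = 23.8 + 49.83 = 73.63 °C.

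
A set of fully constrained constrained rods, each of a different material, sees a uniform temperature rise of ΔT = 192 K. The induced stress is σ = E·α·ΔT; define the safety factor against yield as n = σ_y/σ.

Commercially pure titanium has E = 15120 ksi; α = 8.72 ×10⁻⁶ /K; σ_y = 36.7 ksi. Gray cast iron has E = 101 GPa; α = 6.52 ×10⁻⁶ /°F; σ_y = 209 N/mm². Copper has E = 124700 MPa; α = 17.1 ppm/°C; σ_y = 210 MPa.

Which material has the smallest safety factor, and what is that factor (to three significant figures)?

copper, n = 0.513

Per material, after unit conversion:
  commercially pure titanium: E = 104.2, α = 8.72, σ_y = 253.0 → σ = 175 MPa, n = 1.45
  gray cast iron: E = 101.0, α = 11.7, σ_y = 209.0 → σ = 228 MPa, n = 0.918
  copper: E = 124.7, α = 17.1, σ_y = 210.0 → σ = 409 MPa, n = 0.513
The minimum is copper at n = 0.513.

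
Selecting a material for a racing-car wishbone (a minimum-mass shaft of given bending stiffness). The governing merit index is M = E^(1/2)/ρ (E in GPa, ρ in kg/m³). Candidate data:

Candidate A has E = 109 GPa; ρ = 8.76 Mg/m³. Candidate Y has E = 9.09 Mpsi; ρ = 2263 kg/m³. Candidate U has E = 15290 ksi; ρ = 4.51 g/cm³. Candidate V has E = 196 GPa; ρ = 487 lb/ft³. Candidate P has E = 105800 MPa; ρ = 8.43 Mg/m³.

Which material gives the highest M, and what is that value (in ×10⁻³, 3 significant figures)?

candidate Y, M = 3.50×10⁻³

In SI units:
  candidate A: E = 109.0 GPa, ρ = 8760 kg/m³
  candidate Y: E = 62.67 GPa, ρ = 2263 kg/m³
  candidate U: E = 105.4 GPa, ρ = 4510 kg/m³
  candidate V: E = 196.0 GPa, ρ = 7801 kg/m³
  candidate P: E = 105.8 GPa, ρ = 8430 kg/m³
  candidate Y: M = 3.50×10⁻³
  candidate U: M = 2.28×10⁻³
  candidate V: M = 1.79×10⁻³
  candidate P: M = 1.22×10⁻³
  candidate A: M = 1.19×10⁻³
Highest index: candidate Y.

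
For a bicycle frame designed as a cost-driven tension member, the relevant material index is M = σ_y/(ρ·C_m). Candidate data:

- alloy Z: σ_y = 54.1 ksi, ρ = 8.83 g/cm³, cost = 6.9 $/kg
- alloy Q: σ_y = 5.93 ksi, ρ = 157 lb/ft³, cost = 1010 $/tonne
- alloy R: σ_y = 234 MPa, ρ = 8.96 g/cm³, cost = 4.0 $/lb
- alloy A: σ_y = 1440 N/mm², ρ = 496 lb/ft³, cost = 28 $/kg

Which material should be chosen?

Convert each candidate to consistent units, then evaluate M:
  alloy Z: σ_y = 373.0 MPa, ρ = 8830 kg/m³, cost = 6.900 $/kg
  alloy Q: σ_y = 40.89 MPa, ρ = 2515 kg/m³, cost = 1.010 $/kg
  alloy R: σ_y = 234.0 MPa, ρ = 8960 kg/m³, cost = 8.818 $/kg
  alloy A: σ_y = 1440 MPa, ρ = 7945 kg/m³, cost = 28.00 $/kg
  alloy Q: M = 16.1 kN·m per $
  alloy A: M = 6.47 kN·m per $
  alloy Z: M = 6.12 kN·m per $
  alloy R: M = 2.96 kN·m per $
The maximum is for alloy Q.

alloy Q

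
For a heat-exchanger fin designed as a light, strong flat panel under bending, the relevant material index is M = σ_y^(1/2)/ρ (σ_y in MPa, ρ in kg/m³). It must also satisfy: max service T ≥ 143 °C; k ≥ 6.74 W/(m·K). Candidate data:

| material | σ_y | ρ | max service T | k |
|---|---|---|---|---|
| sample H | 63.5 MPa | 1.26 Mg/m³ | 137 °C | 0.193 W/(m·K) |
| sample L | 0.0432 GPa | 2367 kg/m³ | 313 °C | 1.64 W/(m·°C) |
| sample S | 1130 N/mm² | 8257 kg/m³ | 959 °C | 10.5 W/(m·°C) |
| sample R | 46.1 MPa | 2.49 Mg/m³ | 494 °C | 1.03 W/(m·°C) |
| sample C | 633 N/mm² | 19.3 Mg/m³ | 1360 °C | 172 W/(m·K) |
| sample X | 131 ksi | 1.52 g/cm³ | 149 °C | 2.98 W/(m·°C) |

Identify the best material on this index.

sample S

Screen on constraints: max service T ≥ 143 °C; k ≥ 6.74 W/(m·K). Survivors: sample S, sample C.
After converting to SI:
  sample S: σ_y = 1130 MPa, ρ = 8257 kg/m³
  sample C: σ_y = 633.0 MPa, ρ = 19300 kg/m³
  sample S: M = 4.07×10⁻³
  sample C: M = 1.30×10⁻³
Sample S ranks first.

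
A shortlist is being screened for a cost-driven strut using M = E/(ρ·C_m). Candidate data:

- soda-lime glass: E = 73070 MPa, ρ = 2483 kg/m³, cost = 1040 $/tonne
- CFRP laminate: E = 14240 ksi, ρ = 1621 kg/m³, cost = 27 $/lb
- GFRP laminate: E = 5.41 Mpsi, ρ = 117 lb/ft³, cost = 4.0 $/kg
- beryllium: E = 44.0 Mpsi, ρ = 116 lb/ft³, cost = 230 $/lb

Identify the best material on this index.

soda-lime glass

In SI units:
  soda-lime glass: E = 73.07 GPa, ρ = 2483 kg/m³, cost = 1.040 $/kg
  CFRP laminate: E = 98.18 GPa, ρ = 1621 kg/m³, cost = 59.52 $/kg
  GFRP laminate: E = 37.30 GPa, ρ = 1874 kg/m³, cost = 4.000 $/kg
  beryllium: E = 303.4 GPa, ρ = 1858 kg/m³, cost = 507.1 $/kg
  soda-lime glass: M = 28.3 MN·m per $
  GFRP laminate: M = 4.98 MN·m per $
  CFRP laminate: M = 1.02 MN·m per $
  beryllium: M = 0.322 MN·m per $
Soda-lime glass ranks first.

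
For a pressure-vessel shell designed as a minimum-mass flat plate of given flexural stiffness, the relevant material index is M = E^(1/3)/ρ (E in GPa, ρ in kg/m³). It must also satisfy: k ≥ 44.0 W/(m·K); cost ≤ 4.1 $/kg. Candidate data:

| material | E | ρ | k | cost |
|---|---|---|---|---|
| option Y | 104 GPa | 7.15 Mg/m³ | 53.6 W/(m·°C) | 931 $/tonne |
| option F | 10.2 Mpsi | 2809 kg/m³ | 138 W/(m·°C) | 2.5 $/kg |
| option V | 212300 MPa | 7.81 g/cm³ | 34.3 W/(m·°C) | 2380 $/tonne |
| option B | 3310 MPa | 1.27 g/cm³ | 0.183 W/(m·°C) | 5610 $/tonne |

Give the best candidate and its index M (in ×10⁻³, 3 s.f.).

Screen on constraints: k ≥ 44.0 W/(m·K); cost ≤ 4.1 $/kg. Survivors: option Y, option F.
Convert each candidate to consistent units, then evaluate M:
  option Y: E = 104.0 GPa, ρ = 7150 kg/m³
  option F: E = 70.33 GPa, ρ = 2809 kg/m³
  option F: M = 1.47×10⁻³
  option Y: M = 0.658×10⁻³
Option F ranks first.

option F, M = 1.47×10⁻³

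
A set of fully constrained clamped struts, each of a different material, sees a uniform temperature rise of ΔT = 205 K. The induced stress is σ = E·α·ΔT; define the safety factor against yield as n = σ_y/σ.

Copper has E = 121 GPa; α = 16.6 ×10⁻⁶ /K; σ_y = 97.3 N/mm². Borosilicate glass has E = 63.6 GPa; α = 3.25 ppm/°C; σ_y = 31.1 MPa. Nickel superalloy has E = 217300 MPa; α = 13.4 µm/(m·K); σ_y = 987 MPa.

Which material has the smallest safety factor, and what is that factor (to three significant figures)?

Per material, after unit conversion:
  copper: E = 121.0, α = 16.6, σ_y = 97.30 → σ = 412 MPa, n = 0.236
  borosilicate glass: E = 63.60, α = 3.25, σ_y = 31.10 → σ = 42.4 MPa, n = 0.734
  nickel superalloy: E = 217.3, α = 13.4, σ_y = 987.0 → σ = 597 MPa, n = 1.65
The minimum is copper at n = 0.236.

copper, n = 0.236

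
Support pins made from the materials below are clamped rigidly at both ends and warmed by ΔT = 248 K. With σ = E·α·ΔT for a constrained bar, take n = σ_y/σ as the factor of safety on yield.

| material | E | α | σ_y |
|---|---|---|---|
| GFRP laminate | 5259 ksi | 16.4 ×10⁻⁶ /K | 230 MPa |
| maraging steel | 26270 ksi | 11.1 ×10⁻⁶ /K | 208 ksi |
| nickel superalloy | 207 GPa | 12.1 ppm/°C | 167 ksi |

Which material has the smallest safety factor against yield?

GFRP laminate

With everything in SI (GPa, ×10⁻⁶/K, MPa):
  GFRP laminate: E = 36.26, α = 16.4, σ_y = 230.0 → σ = 147 MPa, n = 1.56
  maraging steel: E = 181.1, α = 11.1, σ_y = 1434 → σ = 499 MPa, n = 2.88
  nickel superalloy: E = 207.0, α = 12.1, σ_y = 1151 → σ = 621 MPa, n = 1.85
Smallest n: GFRP laminate with n = 1.56.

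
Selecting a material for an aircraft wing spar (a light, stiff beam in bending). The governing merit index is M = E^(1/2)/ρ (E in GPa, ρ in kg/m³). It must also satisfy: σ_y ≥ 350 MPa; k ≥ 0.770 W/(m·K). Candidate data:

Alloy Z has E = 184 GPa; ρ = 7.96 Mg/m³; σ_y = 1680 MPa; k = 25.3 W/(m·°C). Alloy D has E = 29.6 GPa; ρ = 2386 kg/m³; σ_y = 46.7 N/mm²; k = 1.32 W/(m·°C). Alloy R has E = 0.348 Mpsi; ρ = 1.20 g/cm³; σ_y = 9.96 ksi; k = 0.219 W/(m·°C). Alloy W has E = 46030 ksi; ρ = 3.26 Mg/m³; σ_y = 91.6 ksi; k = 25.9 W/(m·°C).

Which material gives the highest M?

Screen on constraints: σ_y ≥ 350 MPa; k ≥ 0.770 W/(m·K). Survivors: alloy Z, alloy W.
Normalizing units and computing the index:
  alloy Z: E = 184.0 GPa, ρ = 7960 kg/m³
  alloy W: E = 317.4 GPa, ρ = 3260 kg/m³
  alloy W: M = 5.46×10⁻³
  alloy Z: M = 1.70×10⁻³
Highest index: alloy W.

alloy W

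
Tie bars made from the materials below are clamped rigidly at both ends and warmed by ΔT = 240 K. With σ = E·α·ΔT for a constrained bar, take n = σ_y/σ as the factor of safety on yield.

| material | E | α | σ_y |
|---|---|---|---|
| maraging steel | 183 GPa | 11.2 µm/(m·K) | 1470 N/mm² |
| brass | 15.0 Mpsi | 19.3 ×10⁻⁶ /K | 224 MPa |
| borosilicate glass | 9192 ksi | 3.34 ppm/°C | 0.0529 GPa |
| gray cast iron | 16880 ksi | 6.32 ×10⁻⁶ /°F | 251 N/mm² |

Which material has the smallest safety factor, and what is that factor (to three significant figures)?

brass, n = 0.468

With everything in SI (GPa, ×10⁻⁶/K, MPa):
  maraging steel: E = 183.0, α = 11.2, σ_y = 1470 → σ = 492 MPa, n = 2.99
  brass: E = 103.4, α = 19.3, σ_y = 224.0 → σ = 479 MPa, n = 0.468
  borosilicate glass: E = 63.38, α = 3.34, σ_y = 52.90 → σ = 50.8 MPa, n = 1.04
  gray cast iron: E = 116.4, α = 11.4, σ_y = 251.0 → σ = 318 MPa, n = 0.790
The minimum is brass at n = 0.468.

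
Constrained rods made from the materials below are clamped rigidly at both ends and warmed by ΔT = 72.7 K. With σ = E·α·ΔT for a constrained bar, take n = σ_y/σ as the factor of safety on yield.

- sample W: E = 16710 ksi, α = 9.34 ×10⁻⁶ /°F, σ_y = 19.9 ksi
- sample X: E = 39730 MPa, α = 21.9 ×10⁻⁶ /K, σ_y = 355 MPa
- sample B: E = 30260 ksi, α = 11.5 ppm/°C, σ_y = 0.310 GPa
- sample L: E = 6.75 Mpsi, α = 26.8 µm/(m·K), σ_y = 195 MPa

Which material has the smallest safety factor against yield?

In consistent units (E in GPa, α in ×10⁻⁶/K, σ_y in MPa):
  sample W: E = 115.2, α = 16.8, σ_y = 137.2 → σ = 141 MPa, n = 0.974
  sample X: E = 39.73, α = 21.9, σ_y = 355.0 → σ = 63.3 MPa, n = 5.61
  sample B: E = 208.6, α = 11.5, σ_y = 310.0 → σ = 174 MPa, n = 1.78
  sample L: E = 46.54, α = 26.8, σ_y = 195.0 → σ = 90.7 MPa, n = 2.15
Sample W has the lowest safety factor, n = 0.974.

sample W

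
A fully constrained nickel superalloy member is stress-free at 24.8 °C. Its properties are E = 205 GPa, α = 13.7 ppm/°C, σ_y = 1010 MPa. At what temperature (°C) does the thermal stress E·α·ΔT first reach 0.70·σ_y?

277 °C

E·α·ΔT = 707.0 MPa ⇒ ΔT = 707.0 / (205.0×10³ × 13.7×10⁻⁶) = 251.7 K.
T = 24.8 + 251.7 = 276.5 °C.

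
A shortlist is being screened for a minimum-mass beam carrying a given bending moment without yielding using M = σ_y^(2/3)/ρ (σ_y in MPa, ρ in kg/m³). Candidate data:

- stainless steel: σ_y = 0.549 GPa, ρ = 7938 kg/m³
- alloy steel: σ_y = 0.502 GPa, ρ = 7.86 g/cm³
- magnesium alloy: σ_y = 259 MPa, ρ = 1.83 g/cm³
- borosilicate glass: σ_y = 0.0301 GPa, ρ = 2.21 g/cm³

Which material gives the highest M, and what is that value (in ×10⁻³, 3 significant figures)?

Convert each candidate to consistent units, then evaluate M:
  stainless steel: σ_y = 549.0 MPa, ρ = 7938 kg/m³
  alloy steel: σ_y = 502.0 MPa, ρ = 7860 kg/m³
  magnesium alloy: σ_y = 259.0 MPa, ρ = 1830 kg/m³
  borosilicate glass: σ_y = 30.10 MPa, ρ = 2210 kg/m³
  magnesium alloy: M = 22.2×10⁻³
  stainless steel: M = 8.45×10⁻³
  alloy steel: M = 8.04×10⁻³
  borosilicate glass: M = 4.38×10⁻³
Magnesium alloy has the largest M.

magnesium alloy, M = 22.2×10⁻³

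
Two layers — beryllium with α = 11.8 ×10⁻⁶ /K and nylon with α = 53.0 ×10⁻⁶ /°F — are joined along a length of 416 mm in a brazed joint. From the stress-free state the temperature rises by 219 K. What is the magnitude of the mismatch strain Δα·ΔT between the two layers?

0.0183

nylon: α = 53.0×10⁻⁶/°F × 9/5 = 95.4×10⁻⁶/K.
Δα = |11.8 − 95.4|×10⁻⁶/K = 83.6×10⁻⁶/K.
Mismatch strain = Δα·ΔT = 83.6×10⁻⁶ × 219.0 = 0.0183.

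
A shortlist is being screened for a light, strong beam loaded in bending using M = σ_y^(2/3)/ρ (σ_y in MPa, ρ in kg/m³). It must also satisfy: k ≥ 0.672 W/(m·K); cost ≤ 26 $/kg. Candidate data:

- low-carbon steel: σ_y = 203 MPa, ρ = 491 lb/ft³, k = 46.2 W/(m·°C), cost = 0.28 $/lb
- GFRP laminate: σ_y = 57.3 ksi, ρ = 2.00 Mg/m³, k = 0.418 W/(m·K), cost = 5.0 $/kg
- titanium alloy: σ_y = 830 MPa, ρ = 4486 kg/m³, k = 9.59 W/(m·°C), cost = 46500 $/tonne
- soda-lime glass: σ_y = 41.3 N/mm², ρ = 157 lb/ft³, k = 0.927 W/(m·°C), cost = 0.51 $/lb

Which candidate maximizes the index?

soda-lime glass

Screen on constraints: k ≥ 0.672 W/(m·K); cost ≤ 26 $/kg. Survivors: low-carbon steel, soda-lime glass.
Putting every candidate on a common basis:
  low-carbon steel: σ_y = 203.0 MPa, ρ = 7865 kg/m³
  soda-lime glass: σ_y = 41.30 MPa, ρ = 2515 kg/m³
  soda-lime glass: M = 4.75×10⁻³
  low-carbon steel: M = 4.39×10⁻³
Highest index: soda-lime glass.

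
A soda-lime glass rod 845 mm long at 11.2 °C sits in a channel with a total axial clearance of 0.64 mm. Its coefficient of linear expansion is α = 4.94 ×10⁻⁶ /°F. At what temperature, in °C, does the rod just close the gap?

96.4 °C

α = 4.94×10⁻⁶/°F × 9/5 = 8.89×10⁻⁶/K.
α·L₀·ΔT = 0.64 mm ⇒ ΔT = 0.64 / (8.89×10⁻⁶ × 845.0) = 85.18 K.
T = 11.2 + 85.18 = 96.38 °C.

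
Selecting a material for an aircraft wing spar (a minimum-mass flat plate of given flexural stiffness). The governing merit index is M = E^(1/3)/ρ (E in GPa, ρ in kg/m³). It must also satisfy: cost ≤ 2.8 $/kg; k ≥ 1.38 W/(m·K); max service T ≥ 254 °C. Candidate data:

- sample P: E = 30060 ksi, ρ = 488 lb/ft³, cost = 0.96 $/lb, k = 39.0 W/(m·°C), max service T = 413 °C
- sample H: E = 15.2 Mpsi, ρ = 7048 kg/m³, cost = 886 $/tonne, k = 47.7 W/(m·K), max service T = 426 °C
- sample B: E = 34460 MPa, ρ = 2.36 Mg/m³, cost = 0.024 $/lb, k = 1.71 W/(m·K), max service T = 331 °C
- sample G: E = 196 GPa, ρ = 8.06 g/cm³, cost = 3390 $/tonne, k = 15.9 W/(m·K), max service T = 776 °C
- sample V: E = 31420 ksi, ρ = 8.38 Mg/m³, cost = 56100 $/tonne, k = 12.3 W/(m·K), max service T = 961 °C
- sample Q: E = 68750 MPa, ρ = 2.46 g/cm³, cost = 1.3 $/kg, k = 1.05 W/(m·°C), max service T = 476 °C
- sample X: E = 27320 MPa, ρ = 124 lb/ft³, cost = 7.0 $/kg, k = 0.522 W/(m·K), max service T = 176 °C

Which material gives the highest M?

Screen on constraints: cost ≤ 2.8 $/kg; k ≥ 1.38 W/(m·K); max service T ≥ 254 °C. Survivors: sample P, sample H, sample B.
In SI units:
  sample P: E = 207.3 GPa, ρ = 7817 kg/m³
  sample H: E = 104.8 GPa, ρ = 7048 kg/m³
  sample B: E = 34.46 GPa, ρ = 2360 kg/m³
  sample B: M = 1.38×10⁻³
  sample P: M = 0.757×10⁻³
  sample H: M = 0.669×10⁻³
Highest index: sample B.

sample B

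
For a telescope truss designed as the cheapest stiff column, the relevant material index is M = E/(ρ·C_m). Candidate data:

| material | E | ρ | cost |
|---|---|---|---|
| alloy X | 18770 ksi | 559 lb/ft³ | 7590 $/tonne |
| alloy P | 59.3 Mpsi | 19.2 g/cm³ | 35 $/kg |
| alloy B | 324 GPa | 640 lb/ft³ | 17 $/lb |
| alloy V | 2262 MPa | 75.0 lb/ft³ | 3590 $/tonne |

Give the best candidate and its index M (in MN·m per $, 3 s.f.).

alloy X, M = 1.90 MN·m per $

After converting to SI:
  alloy X: E = 129.4 GPa, ρ = 8954 kg/m³, cost = 7.590 $/kg
  alloy P: E = 408.9 GPa, ρ = 19200 kg/m³, cost = 35.00 $/kg
  alloy B: E = 324.0 GPa, ρ = 10250 kg/m³, cost = 37.48 $/kg
  alloy V: E = 2.262 GPa, ρ = 1201 kg/m³, cost = 3.590 $/kg
  alloy X: M = 1.90 MN·m per $
  alloy B: M = 0.843 MN·m per $
  alloy P: M = 0.608 MN·m per $
  alloy V: M = 0.524 MN·m per $
Alloy X ranks first.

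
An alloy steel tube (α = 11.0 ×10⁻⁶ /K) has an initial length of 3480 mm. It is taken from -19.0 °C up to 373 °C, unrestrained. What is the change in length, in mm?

15.0 mm

ΔT = 373 − (-19.0) = 392.0 K.
ΔL = α·L₀·ΔT = 11.0×10⁻⁶ × 3480 mm × 392.0 K = 15.0 mm.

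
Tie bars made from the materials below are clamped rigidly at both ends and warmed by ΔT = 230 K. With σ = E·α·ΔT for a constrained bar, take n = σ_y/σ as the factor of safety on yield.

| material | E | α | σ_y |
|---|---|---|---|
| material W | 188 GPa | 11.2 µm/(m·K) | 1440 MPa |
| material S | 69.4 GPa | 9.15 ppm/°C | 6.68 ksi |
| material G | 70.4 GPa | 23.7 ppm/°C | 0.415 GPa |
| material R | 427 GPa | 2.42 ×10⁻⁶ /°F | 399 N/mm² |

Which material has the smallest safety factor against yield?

material S

In consistent units (E in GPa, α in ×10⁻⁶/K, σ_y in MPa):
  material W: E = 188.0, α = 11.2, σ_y = 1440 → σ = 484 MPa, n = 2.97
  material S: E = 69.40, α = 9.15, σ_y = 46.06 → σ = 146 MPa, n = 0.315
  material G: E = 70.40, α = 23.7, σ_y = 415.0 → σ = 384 MPa, n = 1.08
  material R: E = 427.0, α = 4.36, σ_y = 399.0 → σ = 428 MPa, n = 0.933
Material S has the lowest safety factor, n = 0.315.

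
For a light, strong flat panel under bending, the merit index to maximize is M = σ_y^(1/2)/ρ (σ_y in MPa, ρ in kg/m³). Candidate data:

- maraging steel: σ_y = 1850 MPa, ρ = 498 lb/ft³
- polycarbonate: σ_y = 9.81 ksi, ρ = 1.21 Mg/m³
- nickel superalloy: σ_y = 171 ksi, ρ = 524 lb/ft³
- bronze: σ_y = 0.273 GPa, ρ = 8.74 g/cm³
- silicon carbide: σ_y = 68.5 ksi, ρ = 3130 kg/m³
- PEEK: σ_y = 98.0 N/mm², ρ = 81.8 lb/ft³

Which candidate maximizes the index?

Putting every candidate on a common basis:
  maraging steel: σ_y = 1850 MPa, ρ = 7977 kg/m³
  polycarbonate: σ_y = 67.64 MPa, ρ = 1210 kg/m³
  nickel superalloy: σ_y = 1179 MPa, ρ = 8394 kg/m³
  bronze: σ_y = 273.0 MPa, ρ = 8740 kg/m³
  silicon carbide: σ_y = 472.3 MPa, ρ = 3130 kg/m³
  PEEK: σ_y = 98.00 MPa, ρ = 1310 kg/m³
  PEEK: M = 7.56×10⁻³
  silicon carbide: M = 6.94×10⁻³
  polycarbonate: M = 6.80×10⁻³
  maraging steel: M = 5.39×10⁻³
  nickel superalloy: M = 4.09×10⁻³
  bronze: M = 1.89×10⁻³
Highest index: PEEK.

PEEK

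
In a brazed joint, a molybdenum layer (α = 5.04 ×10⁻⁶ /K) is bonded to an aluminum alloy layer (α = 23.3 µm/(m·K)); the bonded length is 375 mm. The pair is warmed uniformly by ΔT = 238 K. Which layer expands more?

α(molybdenum) = 5.04×10⁻⁶/K vs α(aluminum alloy) = 23.3×10⁻⁶/K.
Higher α expands more for the same ΔT: aluminum alloy.

aluminum alloy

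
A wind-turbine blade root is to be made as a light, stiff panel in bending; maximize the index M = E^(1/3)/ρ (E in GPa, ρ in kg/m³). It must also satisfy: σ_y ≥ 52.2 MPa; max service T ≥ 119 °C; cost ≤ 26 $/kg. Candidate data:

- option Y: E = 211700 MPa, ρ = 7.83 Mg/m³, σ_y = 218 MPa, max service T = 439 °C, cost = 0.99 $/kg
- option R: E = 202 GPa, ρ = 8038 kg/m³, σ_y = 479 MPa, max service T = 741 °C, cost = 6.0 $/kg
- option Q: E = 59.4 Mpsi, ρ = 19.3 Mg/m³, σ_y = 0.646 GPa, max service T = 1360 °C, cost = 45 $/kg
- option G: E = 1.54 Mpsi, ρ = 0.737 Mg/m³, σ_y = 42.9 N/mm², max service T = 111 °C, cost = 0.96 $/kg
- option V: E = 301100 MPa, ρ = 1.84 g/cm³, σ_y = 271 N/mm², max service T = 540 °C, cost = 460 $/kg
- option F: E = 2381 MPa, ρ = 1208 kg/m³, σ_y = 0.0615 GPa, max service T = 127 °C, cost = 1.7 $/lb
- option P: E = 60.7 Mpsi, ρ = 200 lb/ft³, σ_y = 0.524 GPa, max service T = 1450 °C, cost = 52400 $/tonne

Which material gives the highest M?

Screen on constraints: σ_y ≥ 52.2 MPa; max service T ≥ 119 °C; cost ≤ 26 $/kg. Survivors: option Y, option R, option F.
Convert each candidate to consistent units, then evaluate M:
  option Y: E = 211.7 GPa, ρ = 7830 kg/m³
  option R: E = 202.0 GPa, ρ = 8038 kg/m³
  option F: E = 2.381 GPa, ρ = 1208 kg/m³
  option F: M = 1.11×10⁻³
  option Y: M = 0.761×10⁻³
  option R: M = 0.730×10⁻³
The maximum is for option F.

option F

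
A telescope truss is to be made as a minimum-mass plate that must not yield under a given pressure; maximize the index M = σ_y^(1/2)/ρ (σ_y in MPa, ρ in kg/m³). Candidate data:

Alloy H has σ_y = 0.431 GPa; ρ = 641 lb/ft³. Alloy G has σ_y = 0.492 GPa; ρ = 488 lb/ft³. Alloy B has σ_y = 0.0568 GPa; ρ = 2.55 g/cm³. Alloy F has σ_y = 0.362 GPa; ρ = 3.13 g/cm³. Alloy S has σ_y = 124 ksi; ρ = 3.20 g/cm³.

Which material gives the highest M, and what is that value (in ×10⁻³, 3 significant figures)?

alloy S, M = 9.14×10⁻³

Normalizing units and computing the index:
  alloy H: σ_y = 431.0 MPa, ρ = 10270 kg/m³
  alloy G: σ_y = 492.0 MPa, ρ = 7817 kg/m³
  alloy B: σ_y = 56.80 MPa, ρ = 2550 kg/m³
  alloy F: σ_y = 362.0 MPa, ρ = 3130 kg/m³
  alloy S: σ_y = 855.0 MPa, ρ = 3200 kg/m³
  alloy S: M = 9.14×10⁻³
  alloy F: M = 6.08×10⁻³
  alloy B: M = 2.96×10⁻³
  alloy G: M = 2.84×10⁻³
  alloy H: M = 2.02×10⁻³
Highest index: alloy S.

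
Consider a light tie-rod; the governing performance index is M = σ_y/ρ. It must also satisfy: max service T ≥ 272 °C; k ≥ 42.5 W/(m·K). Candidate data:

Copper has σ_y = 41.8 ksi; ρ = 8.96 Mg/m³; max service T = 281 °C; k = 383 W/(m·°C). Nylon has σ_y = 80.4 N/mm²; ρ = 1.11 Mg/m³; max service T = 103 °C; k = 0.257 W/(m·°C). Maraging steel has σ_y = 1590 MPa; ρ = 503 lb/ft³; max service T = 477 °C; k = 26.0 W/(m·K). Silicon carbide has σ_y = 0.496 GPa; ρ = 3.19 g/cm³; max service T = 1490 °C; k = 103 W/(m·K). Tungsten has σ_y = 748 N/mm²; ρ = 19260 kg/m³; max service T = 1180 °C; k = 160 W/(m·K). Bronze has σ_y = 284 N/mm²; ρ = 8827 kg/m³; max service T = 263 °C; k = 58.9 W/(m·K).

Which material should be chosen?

silicon carbide

Screen on constraints: max service T ≥ 272 °C; k ≥ 42.5 W/(m·K). Survivors: copper, silicon carbide, tungsten.
Putting every candidate on a common basis:
  copper: σ_y = 288.2 MPa, ρ = 8960 kg/m³
  silicon carbide: σ_y = 496.0 MPa, ρ = 3190 kg/m³
  tungsten: σ_y = 748.0 MPa, ρ = 19260 kg/m³
  silicon carbide: M = 155 kN·m/kg
  tungsten: M = 38.8 kN·m/kg
  copper: M = 32.2 kN·m/kg
The maximum is for silicon carbide.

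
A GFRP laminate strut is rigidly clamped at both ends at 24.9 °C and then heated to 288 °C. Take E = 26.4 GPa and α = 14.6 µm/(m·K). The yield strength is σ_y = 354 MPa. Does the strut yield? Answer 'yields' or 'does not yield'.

ΔT = 263.1 K. Constrained thermal stress σ = E·α·ΔT = 26.40×10³ MPa × 14.6×10⁻⁶ × 263.1 = 101 MPa (compressive).
Compare to σ_y = 354 MPa: σ < σ_y, so it does not yield.

does not yield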